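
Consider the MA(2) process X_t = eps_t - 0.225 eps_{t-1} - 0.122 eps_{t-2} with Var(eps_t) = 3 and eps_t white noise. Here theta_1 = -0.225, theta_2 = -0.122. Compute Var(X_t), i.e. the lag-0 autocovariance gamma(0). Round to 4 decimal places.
\gamma(0) = 3.1965

For an MA(q) process X_t = eps_t + sum_i theta_i eps_{t-i} with
Var(eps_t) = sigma^2, the variance is
  gamma(0) = sigma^2 * (1 + sum_i theta_i^2).
  sum_i theta_i^2 = (-0.225)^2 + (-0.122)^2 = 0.050625 + 0.014884 = 0.065509.
  gamma(0) = 3 * (1 + 0.065509) = 3 * 1.065509 = 3.196527, which rounds to 3.1965.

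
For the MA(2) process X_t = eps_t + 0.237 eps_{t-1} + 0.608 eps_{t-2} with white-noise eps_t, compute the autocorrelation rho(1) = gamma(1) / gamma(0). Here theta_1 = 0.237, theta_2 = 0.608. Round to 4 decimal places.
\rho(1) = 0.2673

For an MA(q) process with theta_0 = 1, the autocovariance is
  gamma(k) = sigma^2 * sum_{i=0..q-k} theta_i * theta_{i+k},
and rho(k) = gamma(k) / gamma(0). Sigma^2 cancels.
  numerator   = (1)*(0.237) + (0.237)*(0.608) = 0.381096.
  denominator = (1)^2 + (0.237)^2 + (0.608)^2 = 1.425833.
  rho(1) = 0.381096 / 1.425833 = 0.2673.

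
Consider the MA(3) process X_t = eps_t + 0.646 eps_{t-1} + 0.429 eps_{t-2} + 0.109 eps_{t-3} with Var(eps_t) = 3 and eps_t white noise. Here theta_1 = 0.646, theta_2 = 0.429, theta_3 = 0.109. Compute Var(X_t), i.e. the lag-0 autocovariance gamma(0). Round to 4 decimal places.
\gamma(0) = 4.8397

For an MA(q) process X_t = eps_t + sum_i theta_i eps_{t-i} with
Var(eps_t) = sigma^2, the variance is
  gamma(0) = sigma^2 * (1 + sum_i theta_i^2).
  sum_i theta_i^2 = (0.646)^2 + (0.429)^2 + (0.109)^2 = 0.417316 + 0.184041 + 0.011881 = 0.613238.
  gamma(0) = 3 * (1 + 0.613238) = 3 * 1.613238 = 4.839714, which rounds to 4.8397.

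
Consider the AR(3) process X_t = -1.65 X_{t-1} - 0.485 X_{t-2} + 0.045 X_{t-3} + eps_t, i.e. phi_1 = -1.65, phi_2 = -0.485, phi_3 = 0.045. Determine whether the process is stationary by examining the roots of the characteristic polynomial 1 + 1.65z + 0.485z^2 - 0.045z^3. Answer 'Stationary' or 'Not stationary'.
\text{Not stationary}

The AR(p) characteristic polynomial is P(z) = 1 + 1.65z + 0.485z^2 - 0.045z^3.
Stationarity requires all roots to lie outside the unit circle, i.e. |z| > 1 for every root.
Degree 3: look for a simple real root z0 first, then factor out (1 - z/z0) and solve the remaining quadratic.
Testing z0 = -2: P(-2) = 1 + (1.65)(-2) + (0.485)(-2)^2 + (-0.045)(-2)^3
  = 1 + (-3.3) + (1.94) + (0.36) = 0.  So z_0 = -2 is a root, |z_0| = 2.
Divide out the factor (1 + 0.5 z) = (1 - z/z0) (since 1/z0 = -0.5):
  P(z) = (1 + 0.5 z)(1 + (1.15) z + (-0.09) z^2)
  [check: z-coef 1.15 - (-0.5) = 1.65; z^2-coef -0.09 - (-0.5)(1.15) = 0.485; z^3-coef -(-0.5)(-0.09) = -0.045.]
Remaining roots from the quadratic factor 1 + (1.15) z + (-0.09) z^2:
  Set 1 + (1.15) z + (-0.09) z^2 = 0, i.e. a z^2 + b z + c = 0 with a = -0.09, b = 1.15, c = 1.
  Discriminant D = b^2 - 4ac = (1.15)^2 - 4*(-0.09)*1 = 1.3225 - (-0.36) = 1.6825.
  D >= 0, so the roots are real: z = (-b +/- sqrt(D)) / (2a) = (-1.15 +/- 1.297112) / (-0.18).
    z_1 = (-1.15 + 1.297112) / (-0.18) = -0.8173,   |z_1| = 0.8173.
    z_2 = (-1.15 - 1.297112) / (-0.18) = 13.5951,   |z_2| = 13.5951.
Moduli of all roots: 2.0000, 0.8173, 13.5951.
All moduli strictly greater than 1? No.
Verdict: Not stationary.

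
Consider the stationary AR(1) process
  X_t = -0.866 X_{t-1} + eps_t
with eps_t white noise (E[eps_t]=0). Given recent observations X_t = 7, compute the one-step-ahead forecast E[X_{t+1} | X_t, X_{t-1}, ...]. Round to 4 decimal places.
E[X_{t+1} \mid \mathcal F_t] = -6.0620

For an AR(p) model X_t = c + sum_i phi_i X_{t-i} + eps_t, the
one-step-ahead conditional mean is
  E[X_{t+1} | X_t, ...] = c + sum_i phi_i X_{t+1-i}.
Substitute known values:
  E[X_{t+1} | ...] = (-0.866) * (7)
                   = -6.0620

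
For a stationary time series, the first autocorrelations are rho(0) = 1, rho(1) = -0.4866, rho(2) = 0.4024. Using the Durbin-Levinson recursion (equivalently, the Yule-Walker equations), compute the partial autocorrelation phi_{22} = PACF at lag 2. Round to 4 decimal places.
\phi_{22} = 0.2170

The PACF at lag k is phi_{kk}, the last component of the solution
to the Yule-Walker system G_k phi = r_k where
  (G_k)_{ij} = rho(|i - j|), (r_k)_i = rho(i), i,j = 1..k.
Equivalently, Durbin-Levinson gives phi_{kk} iteratively:
  phi_{11} = rho(1)
  phi_{kk} = [rho(k) - sum_{j=1..k-1} phi_{k-1,j} rho(k-j)]
            / [1 - sum_{j=1..k-1} phi_{k-1,j} rho(j)],
  phi_{k,j} = phi_{k-1,j} - phi_{kk} phi_{k-1,k-j},  j = 1..k-1.
Step k = 1:
  phi_11 = rho(1) = -0.4866.
Step k = 2:
  phi_22 = [rho(2) - phi_11 rho(1)] / [1 - phi_11 rho(1)] = [0.4024 - (-0.4866)(-0.4866)] / [1 - (-0.4866)(-0.4866)]
         = 0.16562044 / 0.76322044 = 0.217.
Therefore phi_{22} = 0.2170.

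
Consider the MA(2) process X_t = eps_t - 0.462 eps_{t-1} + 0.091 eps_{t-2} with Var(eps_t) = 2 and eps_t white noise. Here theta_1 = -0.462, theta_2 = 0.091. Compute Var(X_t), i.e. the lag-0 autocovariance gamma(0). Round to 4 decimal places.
\gamma(0) = 2.4435

For an MA(q) process X_t = eps_t + sum_i theta_i eps_{t-i} with
Var(eps_t) = sigma^2, the variance is
  gamma(0) = sigma^2 * (1 + sum_i theta_i^2).
  sum_i theta_i^2 = (-0.462)^2 + (0.091)^2 = 0.213444 + 0.008281 = 0.221725.
  gamma(0) = 2 * (1 + 0.221725) = 2 * 1.221725 = 2.44345, which rounds to 2.4435.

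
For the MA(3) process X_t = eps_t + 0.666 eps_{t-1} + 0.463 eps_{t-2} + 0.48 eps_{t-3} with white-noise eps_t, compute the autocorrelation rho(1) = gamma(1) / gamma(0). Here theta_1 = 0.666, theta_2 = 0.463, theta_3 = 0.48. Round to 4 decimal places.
\rho(1) = 0.6337

For an MA(q) process with theta_0 = 1, the autocovariance is
  gamma(k) = sigma^2 * sum_{i=0..q-k} theta_i * theta_{i+k},
and rho(k) = gamma(k) / gamma(0). Sigma^2 cancels.
  numerator   = (1)*(0.666) + (0.666)*(0.463) + (0.463)*(0.48) = 1.196598.
  denominator = (1)^2 + (0.666)^2 + (0.463)^2 + (0.48)^2 = 1.888325.
  rho(1) = 1.196598 / 1.888325 = 0.6337.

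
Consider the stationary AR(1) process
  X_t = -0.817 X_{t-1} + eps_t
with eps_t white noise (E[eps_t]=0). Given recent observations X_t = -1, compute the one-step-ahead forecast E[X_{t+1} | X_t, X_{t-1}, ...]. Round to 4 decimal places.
E[X_{t+1} \mid \mathcal F_t] = 0.8170

For an AR(p) model X_t = c + sum_i phi_i X_{t-i} + eps_t, the
one-step-ahead conditional mean is
  E[X_{t+1} | X_t, ...] = c + sum_i phi_i X_{t+1-i}.
Substitute known values:
  E[X_{t+1} | ...] = (-0.817) * (-1)
                   = 0.8170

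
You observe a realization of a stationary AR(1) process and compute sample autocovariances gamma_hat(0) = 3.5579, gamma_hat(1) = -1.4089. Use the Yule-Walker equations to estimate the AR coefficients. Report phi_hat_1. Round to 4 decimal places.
\hat\phi_{1} = -0.3960

The Yule-Walker equations for an AR(p) process read, in matrix form,
  Gamma_p phi = r_p,   with   (Gamma_p)_{ij} = gamma(|i - j|),
                       (r_p)_i = gamma(i),   i,j = 1..p.
Substitute the sample gammas (Toeplitz matrix and right-hand side of size 1):
  Gamma_p = [[3.5579]]
  r_p     = [-1.4089]
With p = 1 this is the single equation gamma(0) phi_1 = gamma(1):
  phi_hat_1 = gamma(1) / gamma(0) = -1.4089 / 3.5579 = -0.3960.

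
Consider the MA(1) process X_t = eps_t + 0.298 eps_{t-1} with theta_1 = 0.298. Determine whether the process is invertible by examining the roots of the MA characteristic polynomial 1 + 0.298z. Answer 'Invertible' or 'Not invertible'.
\text{Invertible}

The MA(q) characteristic polynomial is P(z) = 1 + 0.298z.
Invertibility requires all roots to lie outside the unit circle, i.e. |z| > 1 for every root.
This is linear in z: 1 + (0.298) z = 0  =>  z = -1/(0.298) = -3.355705,  |z| = 3.355705.
Moduli of all roots: 3.3557.
All moduli strictly greater than 1? Yes.
Verdict: Invertible.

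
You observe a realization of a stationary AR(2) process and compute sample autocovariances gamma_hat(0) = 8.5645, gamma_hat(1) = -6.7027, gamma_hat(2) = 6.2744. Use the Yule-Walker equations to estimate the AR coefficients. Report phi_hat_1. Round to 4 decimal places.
\hat\phi_{1} = -0.5400

The Yule-Walker equations for an AR(p) process read, in matrix form,
  Gamma_p phi = r_p,   with   (Gamma_p)_{ij} = gamma(|i - j|),
                       (r_p)_i = gamma(i),   i,j = 1..p.
Substitute the sample gammas (Toeplitz matrix and right-hand side of size 2):
  Gamma_p = [[8.5645, -6.7027], [-6.7027, 8.5645]]
  r_p     = [-6.7027, 6.2744]
Written out:
  8.5645 phi_1 - 6.7027 phi_2 = -6.7027
  -6.7027 phi_1 + 8.5645 phi_2 = 6.2744
Solve by Cramer's rule:
  det = gamma(0)^2 - gamma(1)^2 = (8.5645)^2 - (-6.7027)^2 = 73.35066025 - 44.92618729 = 28.42447296
  phi_hat_1 = [gamma(1) gamma(0) - gamma(1) gamma(2)] / det = [(-6.7027)(8.5645) - (-6.7027)(6.2744)] / 28.42447296 = -15.34985327 / 28.42447296 = -0.54
  phi_hat_2 = [gamma(0) gamma(2) - gamma(1)^2] / det = [(8.5645)(6.2744) - (-6.7027)^2] / 28.42447296 = 8.81091151 / 28.42447296 = 0.31
So phi_hat = [-0.5400, 0.3100].
Therefore phi_hat_1 = -0.5400.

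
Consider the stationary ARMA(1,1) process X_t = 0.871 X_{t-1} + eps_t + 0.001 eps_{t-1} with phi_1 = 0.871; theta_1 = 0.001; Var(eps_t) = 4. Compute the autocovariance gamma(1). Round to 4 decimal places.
\gamma(1) = 14.4641

Multiply the model equation by X_{t-k} and take expectations. With theta_0 = psi_0 = 1 and psi_j the MA(infinity) weights, this gives
  gamma(k) - sum_i phi_i gamma(k-i) = c_k,
  c_k = sigma^2 * sum_{j=k..q} theta_j psi_{j-k}   (c_k = 0 for k > q),
using gamma(-m) = gamma(m).
psi-weights needed (psi_j = theta_j + sum_i phi_i psi_{j-i}):
  psi_1 = theta_1 + phi_1 = 0.001 + (0.871) = 0.872
Right-hand sides:
  c_0 = sigma^2 (1 + theta_1 psi_1) = 4 * (1 + (0.001)(0.872)) = 4 * 1.000872 = 4.003488
  c_1 = sigma^2 theta_1 = 4 * (0.001) = 0.004
  c_2 = 0
Equations for k = 0 and k = 1 (AR order 1):
  gamma(0) = phi_1 gamma(1) + c_0
  gamma(1) = phi_1 gamma(0) + c_1
Substituting the second into the first: gamma(0) (1 - phi_1^2) = c_0 + phi_1 c_1, so
  gamma(0) = (c_0 + phi_1 c_1) / (1 - phi_1^2) = (4.003488 + (0.871)(0.004)) / (1 - (0.871)^2) = 4.006972 / 0.241359 = 16.601709.
  gamma(1) = phi_1 gamma(0) + c_1 = (0.871)(16.601709) + (0.004) = 14.464089.
Therefore gamma(1) = 14.4641 (to 4 decimal places).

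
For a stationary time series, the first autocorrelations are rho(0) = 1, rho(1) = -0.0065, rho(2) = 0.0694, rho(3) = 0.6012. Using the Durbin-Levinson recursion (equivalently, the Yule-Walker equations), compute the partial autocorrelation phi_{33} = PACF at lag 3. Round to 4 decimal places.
\phi_{33} = 0.6050

The PACF at lag k is phi_{kk}, the last component of the solution
to the Yule-Walker system G_k phi = r_k where
  (G_k)_{ij} = rho(|i - j|), (r_k)_i = rho(i), i,j = 1..k.
Equivalently, Durbin-Levinson gives phi_{kk} iteratively:
  phi_{11} = rho(1)
  phi_{kk} = [rho(k) - sum_{j=1..k-1} phi_{k-1,j} rho(k-j)]
            / [1 - sum_{j=1..k-1} phi_{k-1,j} rho(j)],
  phi_{k,j} = phi_{k-1,j} - phi_{kk} phi_{k-1,k-j},  j = 1..k-1.
Step k = 1:
  phi_11 = rho(1) = -0.0065.
Step k = 2:
  phi_22 = [rho(2) - phi_11 rho(1)] / [1 - phi_11 rho(1)] = [0.0694 - (-0.0065)(-0.0065)] / [1 - (-0.0065)(-0.0065)]
         = 0.06935775 / 0.99995775 = 0.069361.
  Update: phi_21 = phi_11 - phi_22 phi_11 = -0.0065 - (0.069361)(-0.0065) = -0.006049.
Step k = 3:
  phi_33 = [rho(3) - phi_21 rho(2) - phi_22 rho(1)] / [1 - phi_21 rho(1) - phi_22 rho(2)]
    numerator   = 0.6012 - (-0.006049)(0.0694) - (0.069361)(-0.0065) = 0.60207066
    denominator = 1 - (-0.006049)(-0.0065) - (0.069361)(0.0694) = 0.99514705
  phi_33 = 0.60207066 / 0.99514705 = 0.605.
Therefore phi_{33} = 0.6050.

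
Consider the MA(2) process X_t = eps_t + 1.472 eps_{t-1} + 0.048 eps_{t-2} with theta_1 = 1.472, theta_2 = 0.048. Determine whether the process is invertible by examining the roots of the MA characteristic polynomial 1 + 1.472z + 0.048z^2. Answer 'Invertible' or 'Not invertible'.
\text{Not invertible}

The MA(q) characteristic polynomial is P(z) = 1 + 1.472z + 0.048z^2.
Invertibility requires all roots to lie outside the unit circle, i.e. |z| > 1 for every root.
Set 1 + (1.472) z + (0.048) z^2 = 0, i.e. a z^2 + b z + c = 0 with a = 0.048, b = 1.472, c = 1.
Discriminant D = b^2 - 4ac = (1.472)^2 - 4*(0.048)*1 = 2.166784 - (0.192) = 1.974784.
D >= 0, so the roots are real: z = (-b +/- sqrt(D)) / (2a) = (-1.472 +/- 1.40527) / (0.096).
  z_1 = (-1.472 + 1.40527) / (0.096) = -0.6951,   |z_1| = 0.6951.
  z_2 = (-1.472 - 1.40527) / (0.096) = -29.9716,   |z_2| = 29.9716.
Moduli of all roots: 0.6951, 29.9716.
All moduli strictly greater than 1? No.
Verdict: Not invertible.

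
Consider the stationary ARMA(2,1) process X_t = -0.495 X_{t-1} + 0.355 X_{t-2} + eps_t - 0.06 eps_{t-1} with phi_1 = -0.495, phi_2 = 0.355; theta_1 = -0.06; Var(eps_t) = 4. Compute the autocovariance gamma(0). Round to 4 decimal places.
\gamma(0) = 12.2004

Multiply the model equation by X_{t-k} and take expectations. With theta_0 = psi_0 = 1 and psi_j the MA(infinity) weights, this gives
  gamma(k) - sum_i phi_i gamma(k-i) = c_k,
  c_k = sigma^2 * sum_{j=k..q} theta_j psi_{j-k}   (c_k = 0 for k > q),
using gamma(-m) = gamma(m).
psi-weights needed (psi_j = theta_j + sum_i phi_i psi_{j-i}):
  psi_1 = theta_1 + phi_1 = -0.06 + (-0.495) = -0.555
Right-hand sides:
  c_0 = sigma^2 (1 + theta_1 psi_1) = 4 * (1 + (-0.06)(-0.555)) = 4 * 1.0333 = 4.1332
  c_1 = sigma^2 theta_1 = 4 * (-0.06) = -0.24
  c_2 = 0
Equations for k = 0, 1, 2 (AR order 2, c_2 = 0):
  (E0) gamma(0) = phi_1 gamma(1) + phi_2 gamma(2) + c_0
  (E1) gamma(1) = phi_1 gamma(0) + phi_2 gamma(1) + c_1
  (E2) gamma(2) = phi_1 gamma(1) + phi_2 gamma(0)
From (E1): gamma(1) = A gamma(0) + B with
  A = phi_1 / (1 - phi_2) = -0.495 / 0.645 = -0.767442,   B = c_1 / (1 - phi_2) = -0.24 / 0.645 = -0.372093.
Insert (E2) into (E0): gamma(0) (1 - phi_2^2) = phi_1 (1 + phi_2) gamma(1) + c_0.
  phi_1 (1 + phi_2) = (-0.495)(1.355) = -0.670725,   1 - phi_2^2 = 0.873975.
Replace gamma(1) by A gamma(0) + B and collect gamma(0):
  gamma(0) [0.873975 - (-0.670725)(-0.767442)] = (-0.670725)(-0.372093) + 4.1332
  gamma(0) * 0.359233 = 4.382772
  gamma(0) = 4.382772 / 0.359233 = 12.200375.
Therefore gamma(0) = 12.2004 (to 4 decimal places).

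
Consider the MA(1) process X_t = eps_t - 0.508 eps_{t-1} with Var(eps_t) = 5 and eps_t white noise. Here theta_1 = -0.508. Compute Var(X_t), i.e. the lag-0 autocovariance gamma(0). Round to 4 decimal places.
\gamma(0) = 6.2903

For an MA(q) process X_t = eps_t + sum_i theta_i eps_{t-i} with
Var(eps_t) = sigma^2, the variance is
  gamma(0) = sigma^2 * (1 + sum_i theta_i^2).
  sum_i theta_i^2 = (-0.508)^2 = 0.258064.
  gamma(0) = 5 * (1 + 0.258064) = 5 * 1.258064 = 6.29032, which rounds to 6.2903.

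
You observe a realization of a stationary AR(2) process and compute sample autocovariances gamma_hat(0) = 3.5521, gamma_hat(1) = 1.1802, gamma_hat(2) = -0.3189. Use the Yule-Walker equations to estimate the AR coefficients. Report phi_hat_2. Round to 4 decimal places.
\hat\phi_{2} = -0.2250

The Yule-Walker equations for an AR(p) process read, in matrix form,
  Gamma_p phi = r_p,   with   (Gamma_p)_{ij} = gamma(|i - j|),
                       (r_p)_i = gamma(i),   i,j = 1..p.
Substitute the sample gammas (Toeplitz matrix and right-hand side of size 2):
  Gamma_p = [[3.5521, 1.1802], [1.1802, 3.5521]]
  r_p     = [1.1802, -0.3189]
Written out:
  3.5521 phi_1 + 1.1802 phi_2 = 1.1802
  1.1802 phi_1 + 3.5521 phi_2 = -0.3189
Solve by Cramer's rule:
  det = gamma(0)^2 - gamma(1)^2 = (3.5521)^2 - (1.1802)^2 = 12.61741441 - 1.39287204 = 11.22454237
  phi_hat_1 = [gamma(1) gamma(0) - gamma(1) gamma(2)] / det = [(1.1802)(3.5521) - (1.1802)(-0.3189)] / 11.22454237 = 4.5685542 / 11.22454237 = 0.407
  phi_hat_2 = [gamma(0) gamma(2) - gamma(1)^2] / det = [(3.5521)(-0.3189) - (1.1802)^2] / 11.22454237 = -2.52563673 / 11.22454237 = -0.225
So phi_hat = [0.4070, -0.2250].
Therefore phi_hat_2 = -0.2250.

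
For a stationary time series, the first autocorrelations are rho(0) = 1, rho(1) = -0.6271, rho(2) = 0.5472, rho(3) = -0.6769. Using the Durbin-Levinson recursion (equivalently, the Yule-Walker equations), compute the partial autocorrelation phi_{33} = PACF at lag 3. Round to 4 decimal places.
\phi_{33} = -0.4610

The PACF at lag k is phi_{kk}, the last component of the solution
to the Yule-Walker system G_k phi = r_k where
  (G_k)_{ij} = rho(|i - j|), (r_k)_i = rho(i), i,j = 1..k.
Equivalently, Durbin-Levinson gives phi_{kk} iteratively:
  phi_{11} = rho(1)
  phi_{kk} = [rho(k) - sum_{j=1..k-1} phi_{k-1,j} rho(k-j)]
            / [1 - sum_{j=1..k-1} phi_{k-1,j} rho(j)],
  phi_{k,j} = phi_{k-1,j} - phi_{kk} phi_{k-1,k-j},  j = 1..k-1.
Step k = 1:
  phi_11 = rho(1) = -0.6271.
Step k = 2:
  phi_22 = [rho(2) - phi_11 rho(1)] / [1 - phi_11 rho(1)] = [0.5472 - (-0.6271)(-0.6271)] / [1 - (-0.6271)(-0.6271)]
         = 0.15394559 / 0.60674559 = 0.253723.
  Update: phi_21 = phi_11 - phi_22 phi_11 = -0.6271 - (0.253723)(-0.6271) = -0.46799.
Step k = 3:
  phi_33 = [rho(3) - phi_21 rho(2) - phi_22 rho(1)] / [1 - phi_21 rho(1) - phi_22 rho(2)]
    numerator   = -0.6769 - (-0.46799)(0.5472) - (0.253723)(-0.6271) = -0.26170588
    denominator = 1 - (-0.46799)(-0.6271) - (0.253723)(0.5472) = 0.56768598
  phi_33 = -0.26170588 / 0.56768598 = -0.461.
Therefore phi_{33} = -0.4610.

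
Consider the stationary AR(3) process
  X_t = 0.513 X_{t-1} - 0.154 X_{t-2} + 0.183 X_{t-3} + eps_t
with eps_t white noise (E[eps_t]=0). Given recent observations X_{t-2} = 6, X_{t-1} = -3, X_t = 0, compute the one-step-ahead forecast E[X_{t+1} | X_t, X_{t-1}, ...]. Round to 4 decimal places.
E[X_{t+1} \mid \mathcal F_t] = 1.5600

For an AR(p) model X_t = c + sum_i phi_i X_{t-i} + eps_t, the
one-step-ahead conditional mean is
  E[X_{t+1} | X_t, ...] = c + sum_i phi_i X_{t+1-i}.
Substitute known values:
  E[X_{t+1} | ...] = (0.513) * (0) + (-0.154) * (-3) + (0.183) * (6)
                   = 1.5600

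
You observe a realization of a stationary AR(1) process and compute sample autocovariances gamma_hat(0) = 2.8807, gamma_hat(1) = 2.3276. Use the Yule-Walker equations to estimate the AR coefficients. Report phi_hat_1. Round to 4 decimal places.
\hat\phi_{1} = 0.8080

The Yule-Walker equations for an AR(p) process read, in matrix form,
  Gamma_p phi = r_p,   with   (Gamma_p)_{ij} = gamma(|i - j|),
                       (r_p)_i = gamma(i),   i,j = 1..p.
Substitute the sample gammas (Toeplitz matrix and right-hand side of size 1):
  Gamma_p = [[2.8807]]
  r_p     = [2.3276]
With p = 1 this is the single equation gamma(0) phi_1 = gamma(1):
  phi_hat_1 = gamma(1) / gamma(0) = 2.3276 / 2.8807 = 0.8080.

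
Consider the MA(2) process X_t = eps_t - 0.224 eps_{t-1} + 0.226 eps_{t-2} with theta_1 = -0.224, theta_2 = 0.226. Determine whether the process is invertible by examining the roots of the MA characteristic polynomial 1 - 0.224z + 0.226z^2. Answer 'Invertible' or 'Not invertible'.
\text{Invertible}

The MA(q) characteristic polynomial is P(z) = 1 - 0.224z + 0.226z^2.
Invertibility requires all roots to lie outside the unit circle, i.e. |z| > 1 for every root.
Set 1 + (-0.224) z + (0.226) z^2 = 0, i.e. a z^2 + b z + c = 0 with a = 0.226, b = -0.224, c = 1.
Discriminant D = b^2 - 4ac = (-0.224)^2 - 4*(0.226)*1 = 0.050176 - (0.904) = -0.853824.
D < 0, so the roots are the complex-conjugate pair z = (-b +/- i sqrt(-D)) / (2a) = 0.4956 +/- 2.0443i.
For a conjugate pair |z|^2 = z * conj(z) = (product of roots) = c/a = 1/(0.226) = 4.424779, so |z| = sqrt(4.424779) = 2.1035 for both roots.
Moduli of all roots: 2.1035, 2.1035.
All moduli strictly greater than 1? Yes.
Verdict: Invertible.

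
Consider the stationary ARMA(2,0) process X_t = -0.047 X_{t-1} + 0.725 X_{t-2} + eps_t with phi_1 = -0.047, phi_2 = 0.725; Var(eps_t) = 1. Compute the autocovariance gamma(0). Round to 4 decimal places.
\gamma(0) = 2.1715

Multiply the model equation by X_{t-k} and take expectations. With theta_0 = psi_0 = 1 and psi_j the MA(infinity) weights, this gives
  gamma(k) - sum_i phi_i gamma(k-i) = c_k,
  c_k = sigma^2 * sum_{j=k..q} theta_j psi_{j-k}   (c_k = 0 for k > q),
using gamma(-m) = gamma(m).
Pure AR (q = 0): c_0 = sigma^2 = 1, c_k = 0 for k >= 1.
Equations for k = 0, 1, 2 (AR order 2, c_2 = 0):
  (E0) gamma(0) = phi_1 gamma(1) + phi_2 gamma(2) + c_0
  (E1) gamma(1) = phi_1 gamma(0) + phi_2 gamma(1) + c_1
  (E2) gamma(2) = phi_1 gamma(1) + phi_2 gamma(0)
From (E1): gamma(1) = A gamma(0) + B with
  A = phi_1 / (1 - phi_2) = -0.047 / 0.275 = -0.170909,   B = c_1 / (1 - phi_2) = 0 / 0.275 = 0.
Insert (E2) into (E0): gamma(0) (1 - phi_2^2) = phi_1 (1 + phi_2) gamma(1) + c_0.
  phi_1 (1 + phi_2) = (-0.047)(1.725) = -0.081075,   1 - phi_2^2 = 0.474375.
Replace gamma(1) by A gamma(0) + B and collect gamma(0):
  gamma(0) [0.474375 - (-0.081075)(-0.170909)] = c_0 = 1
  gamma(0) * 0.460519 = 1
  gamma(0) = 1 / 0.460519 = 2.171465.
Therefore gamma(0) = 2.1715 (to 4 decimal places).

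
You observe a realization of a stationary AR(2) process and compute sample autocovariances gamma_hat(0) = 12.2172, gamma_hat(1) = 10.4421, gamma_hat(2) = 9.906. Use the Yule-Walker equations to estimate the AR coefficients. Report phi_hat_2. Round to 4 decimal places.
\hat\phi_{2} = 0.2980

The Yule-Walker equations for an AR(p) process read, in matrix form,
  Gamma_p phi = r_p,   with   (Gamma_p)_{ij} = gamma(|i - j|),
                       (r_p)_i = gamma(i),   i,j = 1..p.
Substitute the sample gammas (Toeplitz matrix and right-hand side of size 2):
  Gamma_p = [[12.2172, 10.4421], [10.4421, 12.2172]]
  r_p     = [10.4421, 9.906]
Written out:
  12.2172 phi_1 + 10.4421 phi_2 = 10.4421
  10.4421 phi_1 + 12.2172 phi_2 = 9.906
Solve by Cramer's rule:
  det = gamma(0)^2 - gamma(1)^2 = (12.2172)^2 - (10.4421)^2 = 149.25997584 - 109.03745241 = 40.22252343
  phi_hat_1 = [gamma(1) gamma(0) - gamma(1) gamma(2)] / det = [(10.4421)(12.2172) - (10.4421)(9.906)] / 40.22252343 = 24.13378152 / 40.22252343 = 0.6
  phi_hat_2 = [gamma(0) gamma(2) - gamma(1)^2] / det = [(12.2172)(9.906) - (10.4421)^2] / 40.22252343 = 11.98613079 / 40.22252343 = 0.298
So phi_hat = [0.6000, 0.2980].
Therefore phi_hat_2 = 0.2980.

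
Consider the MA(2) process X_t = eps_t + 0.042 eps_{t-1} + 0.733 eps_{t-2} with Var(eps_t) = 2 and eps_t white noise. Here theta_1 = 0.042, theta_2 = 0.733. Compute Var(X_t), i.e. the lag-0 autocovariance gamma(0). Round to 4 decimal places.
\gamma(0) = 3.0781

For an MA(q) process X_t = eps_t + sum_i theta_i eps_{t-i} with
Var(eps_t) = sigma^2, the variance is
  gamma(0) = sigma^2 * (1 + sum_i theta_i^2).
  sum_i theta_i^2 = (0.042)^2 + (0.733)^2 = 0.001764 + 0.537289 = 0.539053.
  gamma(0) = 2 * (1 + 0.539053) = 2 * 1.539053 = 3.078106, which rounds to 3.0781.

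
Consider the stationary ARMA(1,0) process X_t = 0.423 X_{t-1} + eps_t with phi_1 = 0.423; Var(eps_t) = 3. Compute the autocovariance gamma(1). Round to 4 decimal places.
\gamma(1) = 1.5455

Multiply the model equation by X_{t-k} and take expectations. With theta_0 = psi_0 = 1 and psi_j the MA(infinity) weights, this gives
  gamma(k) - sum_i phi_i gamma(k-i) = c_k,
  c_k = sigma^2 * sum_{j=k..q} theta_j psi_{j-k}   (c_k = 0 for k > q),
using gamma(-m) = gamma(m).
Pure AR (q = 0): c_0 = sigma^2 = 3, c_k = 0 for k >= 1.
Equations for k = 0 and k = 1 (AR order 1):
  gamma(0) = phi_1 gamma(1) + c_0
  gamma(1) = phi_1 gamma(0) + c_1
Substituting the second into the first: gamma(0) (1 - phi_1^2) = c_0 + phi_1 c_1, so
  gamma(0) = c_0 / (1 - phi_1^2) = 3 / (1 - (0.423)^2) = 3 / 0.821071 = 3.653764.
  gamma(1) = phi_1 gamma(0) = (0.423)(3.653764) = 1.545542.
Therefore gamma(1) = 1.5455 (to 4 decimal places).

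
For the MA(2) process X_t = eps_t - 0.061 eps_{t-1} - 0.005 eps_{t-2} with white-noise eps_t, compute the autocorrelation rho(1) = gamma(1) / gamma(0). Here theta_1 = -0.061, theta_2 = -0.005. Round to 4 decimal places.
\rho(1) = -0.0605

For an MA(q) process with theta_0 = 1, the autocovariance is
  gamma(k) = sigma^2 * sum_{i=0..q-k} theta_i * theta_{i+k},
and rho(k) = gamma(k) / gamma(0). Sigma^2 cancels.
  numerator   = (1)*(-0.061) + (-0.061)*(-0.005) = -0.060695.
  denominator = (1)^2 + (-0.061)^2 + (-0.005)^2 = 1.003746.
  rho(1) = -0.060695 / 1.003746 = -0.0605.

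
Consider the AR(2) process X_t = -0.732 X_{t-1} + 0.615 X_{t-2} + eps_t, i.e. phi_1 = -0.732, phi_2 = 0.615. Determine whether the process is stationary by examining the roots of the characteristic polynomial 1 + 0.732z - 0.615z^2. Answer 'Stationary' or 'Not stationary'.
\text{Not stationary}

The AR(p) characteristic polynomial is P(z) = 1 + 0.732z - 0.615z^2.
Stationarity requires all roots to lie outside the unit circle, i.e. |z| > 1 for every root.
Set 1 + (0.732) z + (-0.615) z^2 = 0, i.e. a z^2 + b z + c = 0 with a = -0.615, b = 0.732, c = 1.
Discriminant D = b^2 - 4ac = (0.732)^2 - 4*(-0.615)*1 = 0.535824 - (-2.46) = 2.995824.
D >= 0, so the roots are real: z = (-b +/- sqrt(D)) / (2a) = (-0.732 +/- 1.730845) / (-1.23).
  z_1 = (-0.732 + 1.730845) / (-1.23) = -0.8121,   |z_1| = 0.8121.
  z_2 = (-0.732 - 1.730845) / (-1.23) = 2.0023,   |z_2| = 2.0023.
Moduli of all roots: 0.8121, 2.0023.
All moduli strictly greater than 1? No.
Verdict: Not stationary.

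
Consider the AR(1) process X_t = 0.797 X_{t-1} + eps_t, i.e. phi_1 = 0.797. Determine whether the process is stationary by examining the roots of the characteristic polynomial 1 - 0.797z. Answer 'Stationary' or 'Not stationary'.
\text{Stationary}

The AR(p) characteristic polynomial is P(z) = 1 - 0.797z.
Stationarity requires all roots to lie outside the unit circle, i.e. |z| > 1 for every root.
This is linear in z: 1 + (-0.797) z = 0  =>  z = -1/(-0.797) = 1.254705,  |z| = 1.254705.
Moduli of all roots: 1.2547.
All moduli strictly greater than 1? Yes.
Verdict: Stationary.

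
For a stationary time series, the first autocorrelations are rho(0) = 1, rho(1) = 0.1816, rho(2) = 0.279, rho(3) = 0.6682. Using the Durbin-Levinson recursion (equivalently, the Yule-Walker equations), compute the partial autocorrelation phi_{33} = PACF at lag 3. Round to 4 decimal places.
\phi_{33} = 0.6460

The PACF at lag k is phi_{kk}, the last component of the solution
to the Yule-Walker system G_k phi = r_k where
  (G_k)_{ij} = rho(|i - j|), (r_k)_i = rho(i), i,j = 1..k.
Equivalently, Durbin-Levinson gives phi_{kk} iteratively:
  phi_{11} = rho(1)
  phi_{kk} = [rho(k) - sum_{j=1..k-1} phi_{k-1,j} rho(k-j)]
            / [1 - sum_{j=1..k-1} phi_{k-1,j} rho(j)],
  phi_{k,j} = phi_{k-1,j} - phi_{kk} phi_{k-1,k-j},  j = 1..k-1.
Step k = 1:
  phi_11 = rho(1) = 0.1816.
Step k = 2:
  phi_22 = [rho(2) - phi_11 rho(1)] / [1 - phi_11 rho(1)] = [0.279 - (0.1816)(0.1816)] / [1 - (0.1816)(0.1816)]
         = 0.24602144 / 0.96702144 = 0.254412.
  Update: phi_21 = phi_11 - phi_22 phi_11 = 0.1816 - (0.254412)(0.1816) = 0.135399.
Step k = 3:
  phi_33 = [rho(3) - phi_21 rho(2) - phi_22 rho(1)] / [1 - phi_21 rho(1) - phi_22 rho(2)]
    numerator   = 0.6682 - (0.135399)(0.279) - (0.254412)(0.1816) = 0.58422258
    denominator = 1 - (0.135399)(0.1816) - (0.254412)(0.279) = 0.90443074
  phi_33 = 0.58422258 / 0.90443074 = 0.646.
Therefore phi_{33} = 0.6460.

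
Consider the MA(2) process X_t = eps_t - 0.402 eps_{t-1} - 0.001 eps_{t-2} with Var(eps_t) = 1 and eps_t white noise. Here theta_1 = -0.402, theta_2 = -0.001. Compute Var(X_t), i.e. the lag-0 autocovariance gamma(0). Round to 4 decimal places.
\gamma(0) = 1.1616

For an MA(q) process X_t = eps_t + sum_i theta_i eps_{t-i} with
Var(eps_t) = sigma^2, the variance is
  gamma(0) = sigma^2 * (1 + sum_i theta_i^2).
  sum_i theta_i^2 = (-0.402)^2 + (-0.001)^2 = 0.161604 + 0.000001 = 0.161605.
  gamma(0) = 1 * (1 + 0.161605) = 1 * 1.161605 = 1.161605, which rounds to 1.1616.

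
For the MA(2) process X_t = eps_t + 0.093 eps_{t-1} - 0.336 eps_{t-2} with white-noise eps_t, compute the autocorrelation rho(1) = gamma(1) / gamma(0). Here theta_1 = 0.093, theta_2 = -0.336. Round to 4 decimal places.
\rho(1) = 0.0551

For an MA(q) process with theta_0 = 1, the autocovariance is
  gamma(k) = sigma^2 * sum_{i=0..q-k} theta_i * theta_{i+k},
and rho(k) = gamma(k) / gamma(0). Sigma^2 cancels.
  numerator   = (1)*(0.093) + (0.093)*(-0.336) = 0.061752.
  denominator = (1)^2 + (0.093)^2 + (-0.336)^2 = 1.121545.
  rho(1) = 0.061752 / 1.121545 = 0.0551.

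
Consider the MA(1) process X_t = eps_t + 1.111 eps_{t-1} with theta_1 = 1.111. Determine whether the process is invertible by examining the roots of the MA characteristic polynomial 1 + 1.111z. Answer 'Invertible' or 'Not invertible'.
\text{Not invertible}

The MA(q) characteristic polynomial is P(z) = 1 + 1.111z.
Invertibility requires all roots to lie outside the unit circle, i.e. |z| > 1 for every root.
This is linear in z: 1 + (1.111) z = 0  =>  z = -1/(1.111) = -0.90009,  |z| = 0.90009.
Moduli of all roots: 0.9001.
All moduli strictly greater than 1? No.
Verdict: Not invertible.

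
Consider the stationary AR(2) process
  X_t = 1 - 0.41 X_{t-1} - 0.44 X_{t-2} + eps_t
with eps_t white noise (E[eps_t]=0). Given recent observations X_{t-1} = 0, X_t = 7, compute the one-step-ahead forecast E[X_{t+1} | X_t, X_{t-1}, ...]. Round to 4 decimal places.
E[X_{t+1} \mid \mathcal F_t] = -1.8700

For an AR(p) model X_t = c + sum_i phi_i X_{t-i} + eps_t, the
one-step-ahead conditional mean is
  E[X_{t+1} | X_t, ...] = c + sum_i phi_i X_{t+1-i}.
Substitute known values:
  E[X_{t+1} | ...] = 1 + (-0.41) * (7) + (-0.44) * (0)
                   = -1.8700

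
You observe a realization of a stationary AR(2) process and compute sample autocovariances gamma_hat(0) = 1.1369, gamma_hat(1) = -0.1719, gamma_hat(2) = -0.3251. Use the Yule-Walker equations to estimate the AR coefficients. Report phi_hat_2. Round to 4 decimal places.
\hat\phi_{2} = -0.3160

The Yule-Walker equations for an AR(p) process read, in matrix form,
  Gamma_p phi = r_p,   with   (Gamma_p)_{ij} = gamma(|i - j|),
                       (r_p)_i = gamma(i),   i,j = 1..p.
Substitute the sample gammas (Toeplitz matrix and right-hand side of size 2):
  Gamma_p = [[1.1369, -0.1719], [-0.1719, 1.1369]]
  r_p     = [-0.1719, -0.3251]
Written out:
  1.1369 phi_1 - 0.1719 phi_2 = -0.1719
  -0.1719 phi_1 + 1.1369 phi_2 = -0.3251
Solve by Cramer's rule:
  det = gamma(0)^2 - gamma(1)^2 = (1.1369)^2 - (-0.1719)^2 = 1.29254161 - 0.02954961 = 1.262992
  phi_hat_1 = [gamma(1) gamma(0) - gamma(1) gamma(2)] / det = [(-0.1719)(1.1369) - (-0.1719)(-0.3251)] / 1.262992 = -0.2513178 / 1.262992 = -0.199
  phi_hat_2 = [gamma(0) gamma(2) - gamma(1)^2] / det = [(1.1369)(-0.3251) - (-0.1719)^2] / 1.262992 = -0.3991558 / 1.262992 = -0.316
So phi_hat = [-0.1990, -0.3160].
Therefore phi_hat_2 = -0.3160.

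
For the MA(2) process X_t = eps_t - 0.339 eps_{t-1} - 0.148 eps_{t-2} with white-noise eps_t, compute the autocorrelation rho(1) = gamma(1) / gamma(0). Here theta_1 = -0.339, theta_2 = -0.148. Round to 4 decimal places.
\rho(1) = -0.2541

For an MA(q) process with theta_0 = 1, the autocovariance is
  gamma(k) = sigma^2 * sum_{i=0..q-k} theta_i * theta_{i+k},
and rho(k) = gamma(k) / gamma(0). Sigma^2 cancels.
  numerator   = (1)*(-0.339) + (-0.339)*(-0.148) = -0.288828.
  denominator = (1)^2 + (-0.339)^2 + (-0.148)^2 = 1.136825.
  rho(1) = -0.288828 / 1.136825 = -0.2541.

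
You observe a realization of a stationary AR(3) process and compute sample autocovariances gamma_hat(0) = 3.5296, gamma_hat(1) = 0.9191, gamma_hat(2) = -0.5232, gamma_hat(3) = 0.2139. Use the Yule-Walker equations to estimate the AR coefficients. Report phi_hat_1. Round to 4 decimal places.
\hat\phi_{1} = 0.3650

The Yule-Walker equations for an AR(p) process read, in matrix form,
  Gamma_p phi = r_p,   with   (Gamma_p)_{ij} = gamma(|i - j|),
                       (r_p)_i = gamma(i),   i,j = 1..p.
Substitute the sample gammas (Toeplitz matrix and right-hand side of size 3):
  Gamma_p = [[3.5296, 0.9191, -0.5232], [0.9191, 3.5296, 0.9191], [-0.5232, 0.9191, 3.5296]]
  r_p     = [0.9191, -0.5232, 0.2139]
Written out (R1..R3):
  (R1) 3.5296 phi_1 + 0.9191 phi_2 - 0.5232 phi_3 = 0.9191
  (R2) 0.9191 phi_1 + 3.5296 phi_2 + 0.9191 phi_3 = -0.5232
  (R3) -0.5232 phi_1 + 0.9191 phi_2 + 3.5296 phi_3 = 0.2139
Gaussian elimination:
  R2 <- R2 - (0.9191/3.5296) R1 = R2 - (0.260398) R1:  3.290268 phi_2 + 1.05534 phi_3 = -0.762532
  R3 <- R3 - (-0.5232/3.5296) R1 = R3 - (-0.148232) R1:  1.05534 phi_2 + 3.452045 phi_3 = 0.35014
  R3 <- R3 - (1.05534/3.290268) R2 = R3 - (0.320746) R2:  3.113549 phi_3 = 0.594719
Back-substitution:
  phi_hat_3 = 0.594719 / 3.113549 = 0.19101
  phi_hat_2 = (-0.762532 - (1.05534)(0.19101)) / 3.290268 = -0.293019
  phi_hat_1 = (0.9191 - (0.9191)(-0.293019) - (-0.5232)(0.19101)) / 3.5296 = 0.365013
So phi_hat = [0.3650, -0.2930, 0.1910].
Therefore phi_hat_1 = 0.3650.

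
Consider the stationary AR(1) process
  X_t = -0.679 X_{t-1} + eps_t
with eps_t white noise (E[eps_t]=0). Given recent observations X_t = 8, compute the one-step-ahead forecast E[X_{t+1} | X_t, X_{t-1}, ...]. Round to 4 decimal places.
E[X_{t+1} \mid \mathcal F_t] = -5.4320

For an AR(p) model X_t = c + sum_i phi_i X_{t-i} + eps_t, the
one-step-ahead conditional mean is
  E[X_{t+1} | X_t, ...] = c + sum_i phi_i X_{t+1-i}.
Substitute known values:
  E[X_{t+1} | ...] = (-0.679) * (8)
                   = -5.4320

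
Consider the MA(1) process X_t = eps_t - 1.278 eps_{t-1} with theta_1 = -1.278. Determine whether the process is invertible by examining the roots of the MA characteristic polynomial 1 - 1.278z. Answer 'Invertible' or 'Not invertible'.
\text{Not invertible}

The MA(q) characteristic polynomial is P(z) = 1 - 1.278z.
Invertibility requires all roots to lie outside the unit circle, i.e. |z| > 1 for every root.
This is linear in z: 1 + (-1.278) z = 0  =>  z = -1/(-1.278) = 0.782473,  |z| = 0.782473.
Moduli of all roots: 0.7825.
All moduli strictly greater than 1? No.
Verdict: Not invertible.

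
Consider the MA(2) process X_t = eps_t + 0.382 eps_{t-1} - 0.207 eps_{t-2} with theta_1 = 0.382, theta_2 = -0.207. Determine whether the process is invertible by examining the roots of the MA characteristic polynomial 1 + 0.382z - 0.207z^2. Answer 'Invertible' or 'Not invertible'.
\text{Invertible}

The MA(q) characteristic polynomial is P(z) = 1 + 0.382z - 0.207z^2.
Invertibility requires all roots to lie outside the unit circle, i.e. |z| > 1 for every root.
Set 1 + (0.382) z + (-0.207) z^2 = 0, i.e. a z^2 + b z + c = 0 with a = -0.207, b = 0.382, c = 1.
Discriminant D = b^2 - 4ac = (0.382)^2 - 4*(-0.207)*1 = 0.145924 - (-0.828) = 0.973924.
D >= 0, so the roots are real: z = (-b +/- sqrt(D)) / (2a) = (-0.382 +/- 0.986876) / (-0.414).
  z_1 = (-0.382 + 0.986876) / (-0.414) = -1.4611,   |z_1| = 1.4611.
  z_2 = (-0.382 - 0.986876) / (-0.414) = 3.3065,   |z_2| = 3.3065.
Moduli of all roots: 1.4611, 3.3065.
All moduli strictly greater than 1? Yes.
Verdict: Invertible.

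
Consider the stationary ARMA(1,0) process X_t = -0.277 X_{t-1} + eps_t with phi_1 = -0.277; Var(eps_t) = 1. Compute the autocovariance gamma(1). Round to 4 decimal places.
\gamma(1) = -0.3000

Multiply the model equation by X_{t-k} and take expectations. With theta_0 = psi_0 = 1 and psi_j the MA(infinity) weights, this gives
  gamma(k) - sum_i phi_i gamma(k-i) = c_k,
  c_k = sigma^2 * sum_{j=k..q} theta_j psi_{j-k}   (c_k = 0 for k > q),
using gamma(-m) = gamma(m).
Pure AR (q = 0): c_0 = sigma^2 = 1, c_k = 0 for k >= 1.
Equations for k = 0 and k = 1 (AR order 1):
  gamma(0) = phi_1 gamma(1) + c_0
  gamma(1) = phi_1 gamma(0) + c_1
Substituting the second into the first: gamma(0) (1 - phi_1^2) = c_0 + phi_1 c_1, so
  gamma(0) = c_0 / (1 - phi_1^2) = 1 / (1 - (-0.277)^2) = 1 / 0.923271 = 1.083106.
  gamma(1) = phi_1 gamma(0) = (-0.277)(1.083106) = -0.30002.
Therefore gamma(1) = -0.3000 (to 4 decimal places).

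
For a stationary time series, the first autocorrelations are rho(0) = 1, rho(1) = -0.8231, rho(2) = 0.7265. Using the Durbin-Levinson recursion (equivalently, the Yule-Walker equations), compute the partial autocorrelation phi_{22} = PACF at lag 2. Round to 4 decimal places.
\phi_{22} = 0.1520

The PACF at lag k is phi_{kk}, the last component of the solution
to the Yule-Walker system G_k phi = r_k where
  (G_k)_{ij} = rho(|i - j|), (r_k)_i = rho(i), i,j = 1..k.
Equivalently, Durbin-Levinson gives phi_{kk} iteratively:
  phi_{11} = rho(1)
  phi_{kk} = [rho(k) - sum_{j=1..k-1} phi_{k-1,j} rho(k-j)]
            / [1 - sum_{j=1..k-1} phi_{k-1,j} rho(j)],
  phi_{k,j} = phi_{k-1,j} - phi_{kk} phi_{k-1,k-j},  j = 1..k-1.
Step k = 1:
  phi_11 = rho(1) = -0.8231.
Step k = 2:
  phi_22 = [rho(2) - phi_11 rho(1)] / [1 - phi_11 rho(1)] = [0.7265 - (-0.8231)(-0.8231)] / [1 - (-0.8231)(-0.8231)]
         = 0.04900639 / 0.32250639 = 0.152.
Therefore phi_{22} = 0.1520.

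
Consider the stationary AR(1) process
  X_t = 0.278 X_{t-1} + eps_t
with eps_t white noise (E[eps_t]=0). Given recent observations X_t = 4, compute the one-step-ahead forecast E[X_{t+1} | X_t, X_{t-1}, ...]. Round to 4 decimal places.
E[X_{t+1} \mid \mathcal F_t] = 1.1120

For an AR(p) model X_t = c + sum_i phi_i X_{t-i} + eps_t, the
one-step-ahead conditional mean is
  E[X_{t+1} | X_t, ...] = c + sum_i phi_i X_{t+1-i}.
Substitute known values:
  E[X_{t+1} | ...] = (0.278) * (4)
                   = 1.1120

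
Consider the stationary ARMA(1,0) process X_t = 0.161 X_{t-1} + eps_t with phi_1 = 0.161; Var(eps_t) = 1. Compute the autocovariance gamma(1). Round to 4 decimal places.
\gamma(1) = 0.1653

Multiply the model equation by X_{t-k} and take expectations. With theta_0 = psi_0 = 1 and psi_j the MA(infinity) weights, this gives
  gamma(k) - sum_i phi_i gamma(k-i) = c_k,
  c_k = sigma^2 * sum_{j=k..q} theta_j psi_{j-k}   (c_k = 0 for k > q),
using gamma(-m) = gamma(m).
Pure AR (q = 0): c_0 = sigma^2 = 1, c_k = 0 for k >= 1.
Equations for k = 0 and k = 1 (AR order 1):
  gamma(0) = phi_1 gamma(1) + c_0
  gamma(1) = phi_1 gamma(0) + c_1
Substituting the second into the first: gamma(0) (1 - phi_1^2) = c_0 + phi_1 c_1, so
  gamma(0) = c_0 / (1 - phi_1^2) = 1 / (1 - (0.161)^2) = 1 / 0.974079 = 1.026611.
  gamma(1) = phi_1 gamma(0) = (0.161)(1.026611) = 0.165284.
Therefore gamma(1) = 0.1653 (to 4 decimal places).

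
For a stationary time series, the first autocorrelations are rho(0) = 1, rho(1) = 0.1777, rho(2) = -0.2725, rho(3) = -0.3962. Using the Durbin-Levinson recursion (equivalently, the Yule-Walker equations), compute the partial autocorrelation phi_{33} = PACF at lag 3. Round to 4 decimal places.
\phi_{33} = -0.3171

The PACF at lag k is phi_{kk}, the last component of the solution
to the Yule-Walker system G_k phi = r_k where
  (G_k)_{ij} = rho(|i - j|), (r_k)_i = rho(i), i,j = 1..k.
Equivalently, Durbin-Levinson gives phi_{kk} iteratively:
  phi_{11} = rho(1)
  phi_{kk} = [rho(k) - sum_{j=1..k-1} phi_{k-1,j} rho(k-j)]
            / [1 - sum_{j=1..k-1} phi_{k-1,j} rho(j)],
  phi_{k,j} = phi_{k-1,j} - phi_{kk} phi_{k-1,k-j},  j = 1..k-1.
Step k = 1:
  phi_11 = rho(1) = 0.1777.
Step k = 2:
  phi_22 = [rho(2) - phi_11 rho(1)] / [1 - phi_11 rho(1)] = [-0.2725 - (0.1777)(0.1777)] / [1 - (0.1777)(0.1777)]
         = -0.30407729 / 0.96842271 = -0.313992.
  Update: phi_21 = phi_11 - phi_22 phi_11 = 0.1777 - (-0.313992)(0.1777) = 0.233496.
Step k = 3:
  phi_33 = [rho(3) - phi_21 rho(2) - phi_22 rho(1)] / [1 - phi_21 rho(1) - phi_22 rho(2)]
    numerator   = -0.3962 - (0.233496)(-0.2725) - (-0.313992)(0.1777) = -0.27677579
    denominator = 1 - (0.233496)(0.1777) - (-0.313992)(-0.2725) = 0.87294478
  phi_33 = -0.27677579 / 0.87294478 = -0.3171.
Therefore phi_{33} = -0.3171.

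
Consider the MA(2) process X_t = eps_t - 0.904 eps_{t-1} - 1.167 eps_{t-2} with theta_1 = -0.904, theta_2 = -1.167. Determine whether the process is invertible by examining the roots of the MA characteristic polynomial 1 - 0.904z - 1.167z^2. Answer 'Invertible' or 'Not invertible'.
\text{Not invertible}

The MA(q) characteristic polynomial is P(z) = 1 - 0.904z - 1.167z^2.
Invertibility requires all roots to lie outside the unit circle, i.e. |z| > 1 for every root.
Set 1 + (-0.904) z + (-1.167) z^2 = 0, i.e. a z^2 + b z + c = 0 with a = -1.167, b = -0.904, c = 1.
Discriminant D = b^2 - 4ac = (-0.904)^2 - 4*(-1.167)*1 = 0.817216 - (-4.668) = 5.485216.
D >= 0, so the roots are real: z = (-b +/- sqrt(D)) / (2a) = (0.904 +/- 2.342054) / (-2.334).
  z_1 = (0.904 + 2.342054) / (-2.334) = -1.3908,   |z_1| = 1.3908.
  z_2 = (0.904 - 2.342054) / (-2.334) = 0.6161,   |z_2| = 0.6161.
Moduli of all roots: 1.3908, 0.6161.
All moduli strictly greater than 1? No.
Verdict: Not invertible.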